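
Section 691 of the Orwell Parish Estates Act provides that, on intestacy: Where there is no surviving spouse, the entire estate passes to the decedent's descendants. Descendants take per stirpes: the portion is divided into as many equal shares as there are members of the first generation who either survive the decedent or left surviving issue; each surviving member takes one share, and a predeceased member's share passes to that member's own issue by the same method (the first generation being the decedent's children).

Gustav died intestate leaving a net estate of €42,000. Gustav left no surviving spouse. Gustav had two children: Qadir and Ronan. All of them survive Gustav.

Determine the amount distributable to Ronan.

The entire €42,000 passes to the descendants.
That amount (€42,000) is divided into 2 shares of €21,000: Qadir and Ronan each take €21,000.

Ronan receives €21,000.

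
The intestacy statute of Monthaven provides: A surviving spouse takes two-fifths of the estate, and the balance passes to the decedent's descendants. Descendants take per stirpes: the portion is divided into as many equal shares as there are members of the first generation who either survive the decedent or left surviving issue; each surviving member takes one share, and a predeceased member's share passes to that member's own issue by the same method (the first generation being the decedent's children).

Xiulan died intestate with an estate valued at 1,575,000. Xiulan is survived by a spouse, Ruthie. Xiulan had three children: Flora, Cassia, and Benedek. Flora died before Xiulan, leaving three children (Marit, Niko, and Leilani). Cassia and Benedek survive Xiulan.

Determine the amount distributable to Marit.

Marit receives 105,000.

Ruthie takes two-fifths of 1,575,000 = 630,000. The remaining 945,000 passes to the descendants.
The descendants' portion (945,000) is divided into 3 shares of 315,000: Cassia and Benedek each take 315,000; Flora's 315,000 share passes to Flora's issue.
Flora's share (315,000) is divided into 3 shares of 105,000: Marit, Niko, and Leilani each take 105,000.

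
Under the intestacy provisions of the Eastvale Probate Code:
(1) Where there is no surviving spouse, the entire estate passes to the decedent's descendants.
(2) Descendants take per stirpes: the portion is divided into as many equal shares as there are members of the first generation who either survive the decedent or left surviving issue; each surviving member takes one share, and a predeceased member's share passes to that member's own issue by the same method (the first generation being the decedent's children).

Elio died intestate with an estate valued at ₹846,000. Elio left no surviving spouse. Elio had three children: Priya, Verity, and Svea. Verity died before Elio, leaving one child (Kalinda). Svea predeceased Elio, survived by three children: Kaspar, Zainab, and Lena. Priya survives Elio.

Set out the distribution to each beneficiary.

The entire ₹846,000 passes to the descendants.
That amount (₹846,000) is divided into 3 shares of ₹282,000: Priya takes ₹282,000; Verity's ₹282,000 share passes to Verity's issue; Svea's ₹282,000 share passes to Svea's issue.
Verity's share (₹282,000) passes entirely to Kalinda.
Svea's share (₹282,000) is divided into 3 shares of ₹94,000: Kaspar, Zainab, and Lena each take ₹94,000.

Priya: ₹282,000; Kalinda: ₹282,000; Kaspar: ₹94,000; Zainab: ₹94,000; Lena: ₹94,000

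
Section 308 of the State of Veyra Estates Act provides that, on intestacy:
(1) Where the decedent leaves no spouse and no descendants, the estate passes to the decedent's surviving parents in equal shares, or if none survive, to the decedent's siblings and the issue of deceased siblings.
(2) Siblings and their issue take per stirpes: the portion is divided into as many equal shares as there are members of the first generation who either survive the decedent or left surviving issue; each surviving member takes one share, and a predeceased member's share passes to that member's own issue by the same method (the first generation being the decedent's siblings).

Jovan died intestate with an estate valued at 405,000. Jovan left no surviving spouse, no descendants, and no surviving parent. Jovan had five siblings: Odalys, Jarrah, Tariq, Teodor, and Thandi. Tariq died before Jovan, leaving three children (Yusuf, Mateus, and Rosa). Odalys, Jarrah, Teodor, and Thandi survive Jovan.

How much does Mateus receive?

Mateus receives 27,000.

The entire 405,000 passes to the siblings and their issue.
That amount (405,000) is divided into 5 shares of 81,000: Odalys, Jarrah, Teodor, and Thandi each take 81,000; Tariq's 81,000 share passes to Tariq's issue.
Tariq's share (81,000) is divided into 3 shares of 27,000: Yusuf, Mateus, and Rosa each take 27,000.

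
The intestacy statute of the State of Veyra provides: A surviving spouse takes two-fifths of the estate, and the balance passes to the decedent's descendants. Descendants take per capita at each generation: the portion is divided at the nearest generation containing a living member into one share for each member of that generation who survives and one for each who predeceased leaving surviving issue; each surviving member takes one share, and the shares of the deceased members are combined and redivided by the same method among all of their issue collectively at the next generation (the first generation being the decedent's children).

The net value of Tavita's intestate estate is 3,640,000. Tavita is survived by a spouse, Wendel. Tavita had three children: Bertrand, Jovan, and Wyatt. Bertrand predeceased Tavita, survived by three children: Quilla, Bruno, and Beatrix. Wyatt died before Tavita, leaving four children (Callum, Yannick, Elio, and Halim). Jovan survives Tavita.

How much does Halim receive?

Wendel takes two-fifths of 3,640,000 = 1,456,000. The remaining 2,184,000 passes to the descendants.
The descendants' portion (2,184,000) is divided at the children's generation into 3 shares of 728,000. Jovan takes 728,000. The 2 shares of the deceased (Bertrand and Wyatt) are combined into a pool of 1,456,000.
That pool (1,456,000) is divided at the grandchildren's generation equally among Quilla, Bruno, Beatrix, Callum, Yannick, Elio, and Halim: 208,000 each.

Halim receives 208,000.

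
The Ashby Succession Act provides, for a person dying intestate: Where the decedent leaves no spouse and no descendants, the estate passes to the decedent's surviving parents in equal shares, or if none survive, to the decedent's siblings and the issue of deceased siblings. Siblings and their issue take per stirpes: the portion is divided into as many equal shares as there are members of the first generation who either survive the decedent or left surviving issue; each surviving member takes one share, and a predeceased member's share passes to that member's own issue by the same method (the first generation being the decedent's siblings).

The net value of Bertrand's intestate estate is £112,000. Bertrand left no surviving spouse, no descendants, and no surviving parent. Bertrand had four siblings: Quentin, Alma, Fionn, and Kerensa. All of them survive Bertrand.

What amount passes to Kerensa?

The entire £112,000 passes to the siblings and their issue.
That amount (£112,000) is divided into 4 shares of £28,000: Quentin, Alma, Fionn, and Kerensa each take £28,000.

Kerensa receives £28,000.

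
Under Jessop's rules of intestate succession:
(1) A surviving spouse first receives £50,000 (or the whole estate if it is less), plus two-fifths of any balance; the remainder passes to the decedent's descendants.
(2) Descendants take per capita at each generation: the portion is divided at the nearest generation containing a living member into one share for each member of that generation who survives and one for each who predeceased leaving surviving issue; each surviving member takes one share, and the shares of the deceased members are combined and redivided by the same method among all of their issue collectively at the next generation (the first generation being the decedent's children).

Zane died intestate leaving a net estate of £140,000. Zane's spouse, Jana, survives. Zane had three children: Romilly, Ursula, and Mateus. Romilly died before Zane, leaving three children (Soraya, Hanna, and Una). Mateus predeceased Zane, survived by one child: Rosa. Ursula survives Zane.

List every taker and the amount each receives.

Jana first takes £50,000, leaving a balance of £90,000. Jana then takes two-fifths of the balance (£36,000), for a total of £86,000. The remaining £54,000 passes to the descendants.
The descendants' portion (£54,000) is divided at the children's generation into 3 shares of £18,000. Ursula takes £18,000. The 2 shares of the deceased (Romilly and Mateus) are combined into a pool of £36,000.
That pool (£36,000) is divided at the grandchildren's generation equally among Soraya, Hanna, Una, and Rosa: £9,000 each.

Jana: £86,000; Soraya: £9,000; Hanna: £9,000; Una: £9,000; Ursula: £18,000; Rosa: £9,000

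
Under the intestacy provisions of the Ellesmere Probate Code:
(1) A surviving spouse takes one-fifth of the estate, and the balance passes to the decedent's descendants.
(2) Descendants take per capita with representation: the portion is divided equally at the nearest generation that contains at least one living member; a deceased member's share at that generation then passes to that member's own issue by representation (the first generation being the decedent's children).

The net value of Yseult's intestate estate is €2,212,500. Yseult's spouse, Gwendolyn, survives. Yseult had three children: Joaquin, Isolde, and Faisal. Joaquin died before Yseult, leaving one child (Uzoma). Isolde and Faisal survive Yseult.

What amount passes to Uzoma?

Gwendolyn takes one-fifth of €2,212,500 = €442,500. The remaining €1,770,000 passes to the descendants.
The descendants' portion (€1,770,000) is divided into 3 shares of €590,000: Isolde and Faisal each take €590,000; Joaquin's €590,000 share passes to Joaquin's issue.
Joaquin's share (€590,000) passes entirely to Uzoma.

Uzoma receives €590,000.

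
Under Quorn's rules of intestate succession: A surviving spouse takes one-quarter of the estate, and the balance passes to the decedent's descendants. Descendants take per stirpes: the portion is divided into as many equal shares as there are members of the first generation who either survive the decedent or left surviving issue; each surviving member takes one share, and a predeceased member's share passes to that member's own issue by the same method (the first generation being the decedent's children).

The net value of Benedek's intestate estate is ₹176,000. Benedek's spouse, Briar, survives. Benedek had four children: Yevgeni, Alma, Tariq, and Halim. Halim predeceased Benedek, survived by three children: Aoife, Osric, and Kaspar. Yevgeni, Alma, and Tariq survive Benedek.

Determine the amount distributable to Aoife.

Briar takes one-quarter of ₹176,000 = ₹44,000. The remaining ₹132,000 passes to the descendants.
The descendants' portion (₹132,000) is divided into 4 shares of ₹33,000: Yevgeni, Alma, and Tariq each take ₹33,000; Halim's ₹33,000 share passes to Halim's issue.
Halim's share (₹33,000) is divided into 3 shares of ₹11,000: Aoife, Osric, and Kaspar each take ₹11,000.

Aoife receives ₹11,000.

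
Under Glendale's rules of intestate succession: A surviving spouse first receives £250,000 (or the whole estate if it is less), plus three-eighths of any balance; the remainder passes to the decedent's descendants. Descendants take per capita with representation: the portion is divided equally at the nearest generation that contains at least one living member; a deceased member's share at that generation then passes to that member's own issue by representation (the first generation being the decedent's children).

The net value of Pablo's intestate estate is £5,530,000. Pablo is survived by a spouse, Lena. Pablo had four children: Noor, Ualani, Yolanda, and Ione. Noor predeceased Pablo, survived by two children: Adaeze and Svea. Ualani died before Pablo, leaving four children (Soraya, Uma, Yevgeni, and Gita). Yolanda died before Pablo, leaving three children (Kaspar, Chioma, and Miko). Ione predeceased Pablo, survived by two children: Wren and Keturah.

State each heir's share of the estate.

Lena: £2,230,000; Adaeze: £300,000; Svea: £300,000; Soraya: £300,000; Uma: £300,000; Yevgeni: £300,000; Gita: £300,000; Kaspar: £300,000; Chioma: £300,000; Miko: £300,000; Wren: £300,000; Keturah: £300,000

Lena first takes £250,000, leaving a balance of £5,280,000. Lena then takes three-eighths of the balance (£1,980,000), for a total of £2,230,000. The remaining £3,300,000 passes to the descendants.
No child survives, so the initial division is made at the grandchildren's generation.
The descendants' portion (£3,300,000) is divided into 11 shares of £300,000: Adaeze, Svea, Soraya, Uma, Yevgeni, Gita, Kaspar, Chioma, Miko, Wren, and Keturah each take £300,000.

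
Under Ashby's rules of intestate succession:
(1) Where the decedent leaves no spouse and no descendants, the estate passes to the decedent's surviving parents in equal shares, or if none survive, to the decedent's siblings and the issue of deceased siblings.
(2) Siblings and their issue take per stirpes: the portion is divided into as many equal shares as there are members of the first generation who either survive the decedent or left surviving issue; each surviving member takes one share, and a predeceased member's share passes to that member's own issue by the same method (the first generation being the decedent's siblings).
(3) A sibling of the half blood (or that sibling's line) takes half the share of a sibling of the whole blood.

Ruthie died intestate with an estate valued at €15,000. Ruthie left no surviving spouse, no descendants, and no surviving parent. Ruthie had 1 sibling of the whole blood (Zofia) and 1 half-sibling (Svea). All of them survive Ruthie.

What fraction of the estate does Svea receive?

Svea receives 1/3 of the estate.

The entire €15,000 passes to the siblings and their issue.
Counting each half-blood sibling's line as half a unit, there are 3/2 units in €15,000, so one unit is €10,000. Whole-blood lines (Zofia) take €10,000 each; half-blood lines (Svea) take €5,000 each.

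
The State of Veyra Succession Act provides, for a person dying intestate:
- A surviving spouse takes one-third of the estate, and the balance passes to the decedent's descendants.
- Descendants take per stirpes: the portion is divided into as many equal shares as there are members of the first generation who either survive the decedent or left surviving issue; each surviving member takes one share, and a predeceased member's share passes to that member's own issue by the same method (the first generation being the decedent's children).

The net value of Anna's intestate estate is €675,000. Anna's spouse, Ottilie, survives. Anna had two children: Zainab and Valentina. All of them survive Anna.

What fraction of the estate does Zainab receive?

Zainab receives 1/3 of the estate.

Ottilie takes one-third of €675,000 = €225,000. The remaining €450,000 passes to the descendants.
The descendants' portion (€450,000) is divided into 2 shares of €225,000: Zainab and Valentina each take €225,000.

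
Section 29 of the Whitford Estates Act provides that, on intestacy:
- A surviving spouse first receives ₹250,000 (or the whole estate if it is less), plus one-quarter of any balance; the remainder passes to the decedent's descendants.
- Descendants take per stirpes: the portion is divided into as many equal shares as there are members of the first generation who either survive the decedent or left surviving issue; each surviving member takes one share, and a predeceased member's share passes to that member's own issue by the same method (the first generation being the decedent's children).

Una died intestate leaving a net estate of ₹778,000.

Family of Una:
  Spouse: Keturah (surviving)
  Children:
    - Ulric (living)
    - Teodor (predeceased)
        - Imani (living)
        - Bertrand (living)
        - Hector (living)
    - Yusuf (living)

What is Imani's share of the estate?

Imani receives ₹44,000.

Keturah first takes ₹250,000, leaving a balance of ₹528,000. Keturah then takes one-quarter of the balance (₹132,000), for a total of ₹382,000. The remaining ₹396,000 passes to the descendants.
The descendants' portion (₹396,000) is divided into 3 shares of ₹132,000: Ulric and Yusuf each take ₹132,000; Teodor's ₹132,000 share passes to Teodor's issue.
Teodor's share (₹132,000) is divided into 3 shares of ₹44,000: Imani, Bertrand, and Hector each take ₹44,000.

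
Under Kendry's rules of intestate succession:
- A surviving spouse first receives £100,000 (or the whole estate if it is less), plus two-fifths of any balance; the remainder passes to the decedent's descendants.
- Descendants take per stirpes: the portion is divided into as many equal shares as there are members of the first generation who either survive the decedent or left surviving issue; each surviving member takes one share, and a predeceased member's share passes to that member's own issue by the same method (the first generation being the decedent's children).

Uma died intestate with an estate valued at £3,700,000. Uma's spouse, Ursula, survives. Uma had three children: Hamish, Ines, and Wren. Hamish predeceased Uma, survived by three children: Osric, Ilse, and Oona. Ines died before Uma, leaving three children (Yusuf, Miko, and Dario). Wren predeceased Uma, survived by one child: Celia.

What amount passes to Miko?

Miko receives £240,000.

Ursula first takes £100,000, leaving a balance of £3,600,000. Ursula then takes two-fifths of the balance (£1,440,000), for a total of £1,540,000. The remaining £2,160,000 passes to the descendants.
The descendants' portion (£2,160,000) is divided into 3 shares of £720,000: Hamish's £720,000 share passes to Hamish's issue; Ines's £720,000 share passes to Ines's issue; Wren's £720,000 share passes to Wren's issue.
Hamish's share (£720,000) is divided into 3 shares of £240,000: Osric, Ilse, and Oona each take £240,000.
Ines's share (£720,000) is divided into 3 shares of £240,000: Yusuf, Miko, and Dario each take £240,000.
Wren's share (£720,000) passes entirely to Celia.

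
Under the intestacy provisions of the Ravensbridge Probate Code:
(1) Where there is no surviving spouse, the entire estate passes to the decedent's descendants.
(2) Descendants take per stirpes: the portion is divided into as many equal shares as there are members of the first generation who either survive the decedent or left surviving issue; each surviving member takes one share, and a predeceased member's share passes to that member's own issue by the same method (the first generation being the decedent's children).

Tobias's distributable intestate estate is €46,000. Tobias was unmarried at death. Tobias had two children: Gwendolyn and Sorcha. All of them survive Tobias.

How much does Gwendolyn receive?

Gwendolyn receives €23,000.

The entire €46,000 passes to the descendants.
That amount (€46,000) is divided into 2 shares of €23,000: Gwendolyn and Sorcha each take €23,000.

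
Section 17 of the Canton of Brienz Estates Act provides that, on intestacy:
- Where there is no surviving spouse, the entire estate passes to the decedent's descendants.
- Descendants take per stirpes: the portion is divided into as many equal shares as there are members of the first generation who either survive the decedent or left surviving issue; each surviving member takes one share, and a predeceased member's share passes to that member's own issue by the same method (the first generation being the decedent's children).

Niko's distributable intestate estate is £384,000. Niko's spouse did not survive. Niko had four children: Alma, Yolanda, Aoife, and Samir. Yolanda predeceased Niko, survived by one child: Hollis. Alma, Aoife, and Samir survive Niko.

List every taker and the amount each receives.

Alma: £96,000; Hollis: £96,000; Aoife: £96,000; Samir: £96,000

The entire £384,000 passes to the descendants.
That amount (£384,000) is divided into 4 shares of £96,000: Alma, Aoife, and Samir each take £96,000; Yolanda's £96,000 share passes to Yolanda's issue.
Yolanda's share (£96,000) passes entirely to Hollis.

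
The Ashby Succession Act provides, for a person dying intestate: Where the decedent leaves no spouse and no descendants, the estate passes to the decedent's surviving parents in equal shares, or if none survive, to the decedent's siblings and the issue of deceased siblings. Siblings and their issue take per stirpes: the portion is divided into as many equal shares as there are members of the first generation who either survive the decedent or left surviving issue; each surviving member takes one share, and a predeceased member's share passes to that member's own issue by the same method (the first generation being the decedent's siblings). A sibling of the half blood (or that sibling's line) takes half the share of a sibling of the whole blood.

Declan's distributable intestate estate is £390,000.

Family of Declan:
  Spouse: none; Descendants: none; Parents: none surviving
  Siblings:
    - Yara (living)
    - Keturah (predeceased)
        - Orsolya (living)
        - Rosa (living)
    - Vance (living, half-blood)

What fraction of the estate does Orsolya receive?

Orsolya receives 1/5 of the estate.

The entire £390,000 passes to the siblings and their issue.
Counting each half-blood sibling's line as half a unit, there are 5/2 units in £390,000, so one unit is £156,000. Whole-blood lines (Yara and Keturah) take £156,000 each; half-blood lines (Vance) take £78,000 each.
Keturah's share (£156,000) is divided into 2 shares of £78,000: Orsolya and Rosa each take £78,000.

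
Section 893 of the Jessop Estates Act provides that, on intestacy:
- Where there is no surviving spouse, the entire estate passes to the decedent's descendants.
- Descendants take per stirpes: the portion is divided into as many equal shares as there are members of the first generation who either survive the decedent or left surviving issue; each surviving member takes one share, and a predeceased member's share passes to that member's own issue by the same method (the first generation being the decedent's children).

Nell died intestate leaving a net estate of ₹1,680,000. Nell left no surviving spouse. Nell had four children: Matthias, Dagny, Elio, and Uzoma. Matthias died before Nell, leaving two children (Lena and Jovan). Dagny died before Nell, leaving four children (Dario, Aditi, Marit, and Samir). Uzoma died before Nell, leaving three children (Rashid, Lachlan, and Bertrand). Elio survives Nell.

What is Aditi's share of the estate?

The entire ₹1,680,000 passes to the descendants.
That amount (₹1,680,000) is divided into 4 shares of ₹420,000: Elio takes ₹420,000; Matthias's ₹420,000 share passes to Matthias's issue; Dagny's ₹420,000 share passes to Dagny's issue; Uzoma's ₹420,000 share passes to Uzoma's issue.
Matthias's share (₹420,000) is divided into 2 shares of ₹210,000: Lena and Jovan each take ₹210,000.
Dagny's share (₹420,000) is divided into 4 shares of ₹105,000: Dario, Aditi, Marit, and Samir each take ₹105,000.
Uzoma's share (₹420,000) is divided into 3 shares of ₹140,000: Rashid, Lachlan, and Bertrand each take ₹140,000.

Aditi receives ₹105,000.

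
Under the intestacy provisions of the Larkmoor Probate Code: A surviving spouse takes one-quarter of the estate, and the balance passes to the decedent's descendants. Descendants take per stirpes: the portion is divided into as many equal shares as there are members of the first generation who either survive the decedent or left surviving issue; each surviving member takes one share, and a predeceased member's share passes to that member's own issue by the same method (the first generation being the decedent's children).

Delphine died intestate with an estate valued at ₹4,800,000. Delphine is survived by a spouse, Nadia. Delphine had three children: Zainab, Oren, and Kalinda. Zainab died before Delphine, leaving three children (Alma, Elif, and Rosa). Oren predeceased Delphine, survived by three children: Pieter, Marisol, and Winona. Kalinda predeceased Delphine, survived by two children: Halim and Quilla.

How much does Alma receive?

Alma receives ₹400,000.

Nadia takes one-quarter of ₹4,800,000 = ₹1,200,000. The remaining ₹3,600,000 passes to the descendants.
The descendants' portion (₹3,600,000) is divided into 3 shares of ₹1,200,000: Zainab's ₹1,200,000 share passes to Zainab's issue; Oren's ₹1,200,000 share passes to Oren's issue; Kalinda's ₹1,200,000 share passes to Kalinda's issue.
Zainab's share (₹1,200,000) is divided into 3 shares of ₹400,000: Alma, Elif, and Rosa each take ₹400,000.
Oren's share (₹1,200,000) is divided into 3 shares of ₹400,000: Pieter, Marisol, and Winona each take ₹400,000.
Kalinda's share (₹1,200,000) is divided into 2 shares of ₹600,000: Halim and Quilla each take ₹600,000.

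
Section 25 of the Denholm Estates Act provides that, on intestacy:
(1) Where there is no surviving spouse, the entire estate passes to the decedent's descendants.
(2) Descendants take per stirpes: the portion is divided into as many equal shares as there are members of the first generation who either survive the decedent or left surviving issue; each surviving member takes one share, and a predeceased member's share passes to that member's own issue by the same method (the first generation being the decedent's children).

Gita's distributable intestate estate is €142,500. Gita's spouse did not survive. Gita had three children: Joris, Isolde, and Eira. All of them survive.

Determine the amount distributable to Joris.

Joris receives €47,500.

The entire €142,500 passes to the descendants.
That amount (€142,500) is divided into 3 shares of €47,500: Joris, Isolde, and Eira each take €47,500.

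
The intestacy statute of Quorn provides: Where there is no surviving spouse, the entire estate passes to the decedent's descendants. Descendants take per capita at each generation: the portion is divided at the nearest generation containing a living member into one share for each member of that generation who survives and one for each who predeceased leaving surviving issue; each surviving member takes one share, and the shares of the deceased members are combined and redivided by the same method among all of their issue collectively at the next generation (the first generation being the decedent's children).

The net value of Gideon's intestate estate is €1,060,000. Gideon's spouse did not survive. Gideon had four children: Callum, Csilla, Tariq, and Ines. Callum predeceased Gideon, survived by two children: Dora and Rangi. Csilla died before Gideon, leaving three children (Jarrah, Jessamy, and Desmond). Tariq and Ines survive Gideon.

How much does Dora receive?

Dora receives €106,000.

The entire €1,060,000 passes to the descendants.
That amount (€1,060,000) is divided at the children's generation into 4 shares of €265,000. Tariq and Ines each take €265,000. The 2 shares of the deceased (Callum and Csilla) are combined into a pool of €530,000.
That pool (€530,000) is divided at the grandchildren's generation equally among Dora, Rangi, Jarrah, Jessamy, and Desmond: €106,000 each.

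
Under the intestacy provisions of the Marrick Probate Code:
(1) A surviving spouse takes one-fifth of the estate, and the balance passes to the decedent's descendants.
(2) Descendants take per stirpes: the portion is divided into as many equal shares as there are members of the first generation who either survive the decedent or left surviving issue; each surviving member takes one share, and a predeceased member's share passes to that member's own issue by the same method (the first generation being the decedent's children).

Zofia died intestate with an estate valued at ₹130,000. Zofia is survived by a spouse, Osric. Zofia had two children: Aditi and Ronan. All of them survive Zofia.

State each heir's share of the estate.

Osric takes one-fifth of ₹130,000 = ₹26,000. The remaining ₹104,000 passes to the descendants.
The descendants' portion (₹104,000) is divided into 2 shares of ₹52,000: Aditi and Ronan each take ₹52,000.

Osric: ₹26,000; Aditi: ₹52,000; Ronan: ₹52,000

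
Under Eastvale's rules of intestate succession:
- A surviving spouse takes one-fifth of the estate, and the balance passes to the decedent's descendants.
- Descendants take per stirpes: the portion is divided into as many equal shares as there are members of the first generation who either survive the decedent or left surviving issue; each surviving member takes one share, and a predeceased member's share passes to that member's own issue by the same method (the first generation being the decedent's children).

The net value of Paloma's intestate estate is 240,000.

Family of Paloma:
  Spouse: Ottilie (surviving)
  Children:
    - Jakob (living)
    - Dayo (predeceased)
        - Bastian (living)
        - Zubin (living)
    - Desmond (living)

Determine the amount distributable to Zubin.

Ottilie takes one-fifth of 240,000 = 48,000. The remaining 192,000 passes to the descendants.
The descendants' portion (192,000) is divided into 3 shares of 64,000: Jakob and Desmond each take 64,000; Dayo's 64,000 share passes to Dayo's issue.
Dayo's share (64,000) is divided into 2 shares of 32,000: Bastian and Zubin each take 32,000.

Zubin receives 32,000.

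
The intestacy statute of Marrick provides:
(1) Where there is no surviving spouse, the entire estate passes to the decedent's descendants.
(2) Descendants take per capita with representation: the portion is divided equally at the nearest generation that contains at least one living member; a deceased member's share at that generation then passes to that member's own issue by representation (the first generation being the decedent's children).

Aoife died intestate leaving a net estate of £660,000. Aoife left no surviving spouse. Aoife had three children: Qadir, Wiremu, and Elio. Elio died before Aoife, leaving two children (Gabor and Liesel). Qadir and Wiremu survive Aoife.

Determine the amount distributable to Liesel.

The entire £660,000 passes to the descendants.
That amount (£660,000) is divided into 3 shares of £220,000: Qadir and Wiremu each take £220,000; Elio's £220,000 share passes to Elio's issue.
Elio's share (£220,000) is divided into 2 shares of £110,000: Gabor and Liesel each take £110,000.

Liesel receives £110,000.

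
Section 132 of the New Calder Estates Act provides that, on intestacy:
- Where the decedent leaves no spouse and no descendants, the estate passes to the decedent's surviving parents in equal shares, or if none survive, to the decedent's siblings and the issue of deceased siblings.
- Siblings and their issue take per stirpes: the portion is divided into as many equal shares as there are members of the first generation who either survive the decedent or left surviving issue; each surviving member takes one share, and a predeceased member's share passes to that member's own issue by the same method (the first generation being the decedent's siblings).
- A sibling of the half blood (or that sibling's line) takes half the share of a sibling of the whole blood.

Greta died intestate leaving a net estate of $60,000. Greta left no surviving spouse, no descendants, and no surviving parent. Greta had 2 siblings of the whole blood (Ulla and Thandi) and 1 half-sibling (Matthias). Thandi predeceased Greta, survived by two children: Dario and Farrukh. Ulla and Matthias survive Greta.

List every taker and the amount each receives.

Ulla: $24,000; Matthias: $12,000; Dario: $12,000; Farrukh: $12,000

The entire $60,000 passes to the siblings and their issue.
Counting each half-blood sibling's line as half a unit, there are 5/2 units in $60,000, so one unit is $24,000. Whole-blood lines (Ulla and Thandi) take $24,000 each; half-blood lines (Matthias) take $12,000 each.
Thandi's share ($24,000) is divided into 2 shares of $12,000: Dario and Farrukh each take $12,000.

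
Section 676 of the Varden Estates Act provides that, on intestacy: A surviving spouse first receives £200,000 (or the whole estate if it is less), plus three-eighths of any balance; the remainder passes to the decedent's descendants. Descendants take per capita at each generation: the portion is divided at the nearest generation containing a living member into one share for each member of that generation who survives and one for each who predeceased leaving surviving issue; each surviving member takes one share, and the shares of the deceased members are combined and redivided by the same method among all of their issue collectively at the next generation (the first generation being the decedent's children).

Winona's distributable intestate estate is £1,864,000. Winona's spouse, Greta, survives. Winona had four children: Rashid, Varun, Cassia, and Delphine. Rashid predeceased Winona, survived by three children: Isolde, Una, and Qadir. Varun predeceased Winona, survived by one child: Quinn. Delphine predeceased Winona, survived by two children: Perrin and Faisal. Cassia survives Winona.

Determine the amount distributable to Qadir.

Qadir receives £130,000.

Greta first takes £200,000, leaving a balance of £1,664,000. Greta then takes three-eighths of the balance (£624,000), for a total of £824,000. The remaining £1,040,000 passes to the descendants.
The descendants' portion (£1,040,000) is divided at the children's generation into 4 shares of £260,000. Cassia takes £260,000. The 3 shares of the deceased (Rashid, Varun, and Delphine) are combined into a pool of £780,000.
That pool (£780,000) is divided at the grandchildren's generation equally among Isolde, Una, Qadir, Quinn, Perrin, and Faisal: £130,000 each.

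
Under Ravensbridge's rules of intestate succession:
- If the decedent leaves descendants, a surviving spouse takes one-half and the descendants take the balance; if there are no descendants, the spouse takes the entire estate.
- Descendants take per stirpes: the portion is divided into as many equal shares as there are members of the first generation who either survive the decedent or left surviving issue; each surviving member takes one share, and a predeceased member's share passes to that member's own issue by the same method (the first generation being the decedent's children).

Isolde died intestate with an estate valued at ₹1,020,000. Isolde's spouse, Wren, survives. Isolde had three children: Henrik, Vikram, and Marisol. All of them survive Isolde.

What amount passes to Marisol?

Marisol receives ₹170,000.

Wren takes one-half of ₹1,020,000 = ₹510,000. The remaining ₹510,000 passes to the descendants.
The descendants' portion (₹510,000) is divided into 3 shares of ₹170,000: Henrik, Vikram, and Marisol each take ₹170,000.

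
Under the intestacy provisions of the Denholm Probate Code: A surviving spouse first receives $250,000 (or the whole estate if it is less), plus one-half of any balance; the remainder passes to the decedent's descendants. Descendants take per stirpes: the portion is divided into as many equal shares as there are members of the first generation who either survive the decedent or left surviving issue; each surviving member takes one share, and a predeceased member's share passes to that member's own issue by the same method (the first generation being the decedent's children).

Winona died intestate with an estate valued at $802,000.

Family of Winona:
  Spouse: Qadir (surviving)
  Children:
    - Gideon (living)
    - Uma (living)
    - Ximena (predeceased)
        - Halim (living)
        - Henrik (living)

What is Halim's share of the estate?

Halim receives $46,000.

Qadir first takes $250,000, leaving a balance of $552,000. Qadir then takes one-half of the balance ($276,000), for a total of $526,000. The remaining $276,000 passes to the descendants.
The descendants' portion ($276,000) is divided into 3 shares of $92,000: Gideon and Uma each take $92,000; Ximena's $92,000 share passes to Ximena's issue.
Ximena's share ($92,000) is divided into 2 shares of $46,000: Halim and Henrik each take $46,000.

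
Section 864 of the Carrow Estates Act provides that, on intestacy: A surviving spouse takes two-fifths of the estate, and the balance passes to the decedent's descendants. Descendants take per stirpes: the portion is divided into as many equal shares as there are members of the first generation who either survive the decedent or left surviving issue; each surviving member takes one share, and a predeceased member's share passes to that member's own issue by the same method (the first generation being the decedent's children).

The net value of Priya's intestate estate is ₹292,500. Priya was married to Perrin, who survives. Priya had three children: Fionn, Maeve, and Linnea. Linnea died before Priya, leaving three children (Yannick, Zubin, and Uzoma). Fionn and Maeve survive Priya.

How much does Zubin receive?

Perrin takes two-fifths of ₹292,500 = ₹117,000. The remaining ₹175,500 passes to the descendants.
The descendants' portion (₹175,500) is divided into 3 shares of ₹58,500: Fionn and Maeve each take ₹58,500; Linnea's ₹58,500 share passes to Linnea's issue.
Linnea's share (₹58,500) is divided into 3 shares of ₹19,500: Yannick, Zubin, and Uzoma each take ₹19,500.

Zubin receives ₹19,500.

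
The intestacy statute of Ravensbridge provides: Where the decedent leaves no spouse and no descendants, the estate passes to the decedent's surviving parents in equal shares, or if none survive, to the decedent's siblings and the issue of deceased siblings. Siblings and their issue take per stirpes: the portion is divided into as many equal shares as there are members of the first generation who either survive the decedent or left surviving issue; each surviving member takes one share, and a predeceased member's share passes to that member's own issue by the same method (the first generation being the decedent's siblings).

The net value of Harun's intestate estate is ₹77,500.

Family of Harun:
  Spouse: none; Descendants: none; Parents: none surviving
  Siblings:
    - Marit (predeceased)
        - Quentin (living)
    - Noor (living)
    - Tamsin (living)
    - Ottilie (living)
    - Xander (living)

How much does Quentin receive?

The entire ₹77,500 passes to the siblings and their issue.
That amount (₹77,500) is divided into 5 shares of ₹15,500: Noor, Tamsin, Ottilie, and Xander each take ₹15,500; Marit's ₹15,500 share passes to Marit's issue.
Marit's share (₹15,500) passes entirely to Quentin.

Quentin receives ₹15,500.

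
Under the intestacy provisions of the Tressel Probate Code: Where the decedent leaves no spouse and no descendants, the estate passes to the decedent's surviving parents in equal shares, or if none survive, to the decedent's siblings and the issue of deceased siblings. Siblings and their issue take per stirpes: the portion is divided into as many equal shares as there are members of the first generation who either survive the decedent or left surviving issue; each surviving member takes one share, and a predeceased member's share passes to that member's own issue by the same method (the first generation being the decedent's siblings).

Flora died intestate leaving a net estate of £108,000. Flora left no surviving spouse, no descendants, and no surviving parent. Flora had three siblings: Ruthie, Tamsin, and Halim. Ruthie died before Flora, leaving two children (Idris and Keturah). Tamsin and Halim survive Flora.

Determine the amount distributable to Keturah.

Keturah receives £18,000.

The entire £108,000 passes to the siblings and their issue.
That amount (£108,000) is divided into 3 shares of £36,000: Tamsin and Halim each take £36,000; Ruthie's £36,000 share passes to Ruthie's issue.
Ruthie's share (£36,000) is divided into 2 shares of £18,000: Idris and Keturah each take £18,000.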